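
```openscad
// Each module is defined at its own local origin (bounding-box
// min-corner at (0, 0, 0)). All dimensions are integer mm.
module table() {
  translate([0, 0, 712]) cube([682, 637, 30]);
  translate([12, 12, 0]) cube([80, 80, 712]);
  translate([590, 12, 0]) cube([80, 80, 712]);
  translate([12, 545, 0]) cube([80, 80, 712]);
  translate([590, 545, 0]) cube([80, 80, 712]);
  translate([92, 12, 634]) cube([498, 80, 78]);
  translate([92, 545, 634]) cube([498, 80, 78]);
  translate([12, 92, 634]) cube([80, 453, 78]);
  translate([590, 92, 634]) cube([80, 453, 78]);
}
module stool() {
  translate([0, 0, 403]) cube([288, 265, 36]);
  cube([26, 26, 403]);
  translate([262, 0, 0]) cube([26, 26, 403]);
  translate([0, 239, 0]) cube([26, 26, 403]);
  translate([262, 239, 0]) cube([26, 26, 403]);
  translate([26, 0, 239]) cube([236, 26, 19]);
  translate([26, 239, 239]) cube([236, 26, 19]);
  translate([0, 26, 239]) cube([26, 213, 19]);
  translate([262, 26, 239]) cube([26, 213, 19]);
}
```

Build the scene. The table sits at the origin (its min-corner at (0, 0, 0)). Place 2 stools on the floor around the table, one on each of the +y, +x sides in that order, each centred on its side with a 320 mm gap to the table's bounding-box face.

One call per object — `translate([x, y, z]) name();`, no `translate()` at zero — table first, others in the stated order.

table();
translate([197, 957, 0]) stool();
translate([1002, 186, 0]) stool();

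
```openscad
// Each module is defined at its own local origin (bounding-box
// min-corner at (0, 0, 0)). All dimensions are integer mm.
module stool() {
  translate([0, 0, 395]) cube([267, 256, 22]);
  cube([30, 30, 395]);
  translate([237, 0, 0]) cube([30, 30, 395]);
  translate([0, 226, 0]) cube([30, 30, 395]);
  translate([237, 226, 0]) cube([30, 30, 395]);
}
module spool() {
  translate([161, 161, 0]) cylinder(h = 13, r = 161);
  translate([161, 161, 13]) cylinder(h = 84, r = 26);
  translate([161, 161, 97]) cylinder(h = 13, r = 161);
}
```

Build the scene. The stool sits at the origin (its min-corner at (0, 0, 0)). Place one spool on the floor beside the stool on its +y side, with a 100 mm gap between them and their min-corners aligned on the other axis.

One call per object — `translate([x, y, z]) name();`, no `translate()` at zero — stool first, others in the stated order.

stool();
translate([0, 356, 0]) spool();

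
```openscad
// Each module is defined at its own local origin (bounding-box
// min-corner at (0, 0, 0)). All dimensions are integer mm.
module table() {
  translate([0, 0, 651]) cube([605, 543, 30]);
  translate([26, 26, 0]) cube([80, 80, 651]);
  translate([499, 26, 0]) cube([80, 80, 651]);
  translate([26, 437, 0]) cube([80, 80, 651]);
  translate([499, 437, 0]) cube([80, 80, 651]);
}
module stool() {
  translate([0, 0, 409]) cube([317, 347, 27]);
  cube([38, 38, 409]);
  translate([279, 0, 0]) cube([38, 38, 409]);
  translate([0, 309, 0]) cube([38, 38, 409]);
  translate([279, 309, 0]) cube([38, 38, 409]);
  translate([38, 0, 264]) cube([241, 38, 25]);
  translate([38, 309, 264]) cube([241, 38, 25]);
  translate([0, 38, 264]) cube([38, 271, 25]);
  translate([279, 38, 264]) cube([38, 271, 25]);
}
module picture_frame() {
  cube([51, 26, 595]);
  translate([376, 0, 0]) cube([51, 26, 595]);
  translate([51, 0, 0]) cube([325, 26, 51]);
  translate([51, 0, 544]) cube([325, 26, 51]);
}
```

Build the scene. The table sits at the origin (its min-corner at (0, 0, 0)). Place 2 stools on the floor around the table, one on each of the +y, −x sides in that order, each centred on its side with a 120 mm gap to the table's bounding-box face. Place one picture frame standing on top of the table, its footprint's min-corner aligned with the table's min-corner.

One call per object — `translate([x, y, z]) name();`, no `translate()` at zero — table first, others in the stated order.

table();
translate([144, 663, 0]) stool();
translate([-437, 98, 0]) stool();
translate([0, 0, 681]) picture_frame();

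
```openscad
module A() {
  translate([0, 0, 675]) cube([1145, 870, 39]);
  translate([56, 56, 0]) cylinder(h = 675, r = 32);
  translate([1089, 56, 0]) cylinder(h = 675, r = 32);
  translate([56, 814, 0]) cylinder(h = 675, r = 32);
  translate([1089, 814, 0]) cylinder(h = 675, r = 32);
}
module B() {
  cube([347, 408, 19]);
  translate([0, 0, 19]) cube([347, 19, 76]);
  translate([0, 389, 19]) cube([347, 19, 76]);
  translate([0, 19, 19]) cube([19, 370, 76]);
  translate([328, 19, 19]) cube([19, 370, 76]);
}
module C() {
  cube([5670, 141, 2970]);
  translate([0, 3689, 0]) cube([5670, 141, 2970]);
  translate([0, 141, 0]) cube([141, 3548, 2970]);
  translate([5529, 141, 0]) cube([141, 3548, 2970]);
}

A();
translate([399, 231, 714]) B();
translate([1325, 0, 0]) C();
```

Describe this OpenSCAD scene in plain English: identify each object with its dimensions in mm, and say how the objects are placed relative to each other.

A is a rectangular dining table. The top is 1145×870×39 mm with its upper surface at z = 714 mm. It stands on four round legs of 64 mm diameter, each leg's bounding box inset 24 mm from the nearest pair of top edges, running from the floor to the underside of the top.

B is an open-topped rectangular box: outside dimensions 347×408×95 mm, with a uniform wall and base thickness of 19 mm. The base is a full 347×408 slab on the floor; four walls sit on top of the base. The front and back walls (the −y and +y sides) span the full width; the two side walls fit between them.

C is the wall frame of a small rectangular building: four walls, each 2970 mm tall and 141 mm thick, enclosing a footprint 5670 mm (x) by 3830 mm (y) outside-to-outside, with no floor or roof. The front and back walls (the −y and +y sides) span the full width; the two side walls fit between them.

The open box is on top of the table, centred. The house frame is on the floor beside the table on its +x side.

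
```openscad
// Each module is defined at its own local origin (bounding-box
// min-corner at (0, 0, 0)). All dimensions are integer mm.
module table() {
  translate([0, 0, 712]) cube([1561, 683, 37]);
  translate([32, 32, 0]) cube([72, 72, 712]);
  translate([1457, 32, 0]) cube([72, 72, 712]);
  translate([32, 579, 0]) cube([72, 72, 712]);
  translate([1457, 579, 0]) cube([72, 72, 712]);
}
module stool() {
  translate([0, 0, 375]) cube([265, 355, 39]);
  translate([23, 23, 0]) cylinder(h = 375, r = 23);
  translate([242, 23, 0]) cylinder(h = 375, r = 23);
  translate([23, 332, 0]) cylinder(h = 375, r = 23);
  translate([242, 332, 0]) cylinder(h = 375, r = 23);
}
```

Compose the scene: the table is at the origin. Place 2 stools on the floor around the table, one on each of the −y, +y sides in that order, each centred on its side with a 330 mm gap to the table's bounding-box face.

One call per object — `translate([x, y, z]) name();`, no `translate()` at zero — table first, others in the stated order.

table();
translate([648, -685, 0]) stool();
translate([648, 1013, 0]) stool();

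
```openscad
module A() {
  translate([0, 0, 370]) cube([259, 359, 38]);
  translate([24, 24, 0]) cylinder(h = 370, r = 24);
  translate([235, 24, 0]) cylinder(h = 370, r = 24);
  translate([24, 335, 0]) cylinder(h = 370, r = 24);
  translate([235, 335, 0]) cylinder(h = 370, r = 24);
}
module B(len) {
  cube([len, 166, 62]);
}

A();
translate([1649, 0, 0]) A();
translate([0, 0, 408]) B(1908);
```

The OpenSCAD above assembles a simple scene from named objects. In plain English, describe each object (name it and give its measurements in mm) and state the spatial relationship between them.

A is a four-legged stool. The seat is a 259×359×38 mm slab whose top surface is at z = 408 mm; four round legs, each 48 mm in diameter, run from the floor (z = 0) to the underside of the seat, each leg's axis is inset half a diameter from the nearest pair of seat edges (so the leg's bounding box is flush with the corner).

B is a rectangular beam 1908 mm long (x), 166 mm deep (y), 62 mm thick (z).

The beam spans the tops of two stools placed 1390 mm apart, resting at z = 408 mm.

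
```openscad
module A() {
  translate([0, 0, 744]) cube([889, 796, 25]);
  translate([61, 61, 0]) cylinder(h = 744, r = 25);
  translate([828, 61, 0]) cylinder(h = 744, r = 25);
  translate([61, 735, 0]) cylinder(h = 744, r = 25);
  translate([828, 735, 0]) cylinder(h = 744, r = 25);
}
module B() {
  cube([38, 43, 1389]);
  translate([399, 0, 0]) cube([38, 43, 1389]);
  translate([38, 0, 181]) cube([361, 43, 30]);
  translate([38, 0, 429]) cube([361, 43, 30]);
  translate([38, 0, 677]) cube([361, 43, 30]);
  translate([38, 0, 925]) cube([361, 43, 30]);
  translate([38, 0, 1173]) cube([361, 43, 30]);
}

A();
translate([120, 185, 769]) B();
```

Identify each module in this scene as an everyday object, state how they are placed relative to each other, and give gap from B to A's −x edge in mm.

The ladder's min-x is at 120; the table's min-x is 0; gap = 120 mm.

A is a table. B is a ladder. The ladder is on top of the table. The gap from the ladder to the table's −x edge is 120 mm.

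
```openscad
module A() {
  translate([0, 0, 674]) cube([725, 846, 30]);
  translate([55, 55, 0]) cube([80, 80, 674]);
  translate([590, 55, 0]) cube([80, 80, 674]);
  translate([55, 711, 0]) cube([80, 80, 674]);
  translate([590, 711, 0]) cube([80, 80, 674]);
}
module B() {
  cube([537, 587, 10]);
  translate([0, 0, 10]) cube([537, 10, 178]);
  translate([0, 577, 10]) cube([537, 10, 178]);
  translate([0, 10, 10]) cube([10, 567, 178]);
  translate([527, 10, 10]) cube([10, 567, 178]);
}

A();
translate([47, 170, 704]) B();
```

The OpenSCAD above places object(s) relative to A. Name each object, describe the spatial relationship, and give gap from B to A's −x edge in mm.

A is a table. B is an open box. The open box is on top of the table. The gap from the open box to the table's −x edge is 47 mm.

The open box's min-x is at 47; the table's min-x is 0; gap = 47 mm.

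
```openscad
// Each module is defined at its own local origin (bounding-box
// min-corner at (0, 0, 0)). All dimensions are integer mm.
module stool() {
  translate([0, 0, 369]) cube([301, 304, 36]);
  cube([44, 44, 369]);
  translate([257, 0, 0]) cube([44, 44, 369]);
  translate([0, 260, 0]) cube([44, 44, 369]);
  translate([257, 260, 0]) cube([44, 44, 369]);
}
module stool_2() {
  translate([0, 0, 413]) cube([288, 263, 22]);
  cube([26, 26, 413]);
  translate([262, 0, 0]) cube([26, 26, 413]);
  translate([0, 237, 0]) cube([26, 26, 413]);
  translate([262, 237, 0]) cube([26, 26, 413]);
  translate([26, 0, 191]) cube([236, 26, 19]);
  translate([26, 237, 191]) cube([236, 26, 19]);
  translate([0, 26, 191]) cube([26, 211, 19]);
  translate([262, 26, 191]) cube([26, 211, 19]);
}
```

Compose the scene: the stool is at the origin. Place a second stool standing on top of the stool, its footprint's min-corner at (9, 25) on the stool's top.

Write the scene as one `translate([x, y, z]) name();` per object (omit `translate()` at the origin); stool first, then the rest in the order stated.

stool();
translate([9, 25, 405]) stool_2();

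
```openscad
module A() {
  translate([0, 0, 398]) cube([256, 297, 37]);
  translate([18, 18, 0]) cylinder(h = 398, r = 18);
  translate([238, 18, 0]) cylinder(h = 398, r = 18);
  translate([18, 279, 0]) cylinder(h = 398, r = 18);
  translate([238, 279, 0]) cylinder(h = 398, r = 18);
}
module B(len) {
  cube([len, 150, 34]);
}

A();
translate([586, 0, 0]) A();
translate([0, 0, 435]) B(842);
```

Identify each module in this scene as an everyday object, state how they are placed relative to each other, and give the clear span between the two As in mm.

A is a stool. B is a beam. A beam spans the tops of two stools. The clear span between the two stools is 330 mm.

Second stool starts at x = 586; first ends at x = 256; clear span = 586 − 256 = 330 mm.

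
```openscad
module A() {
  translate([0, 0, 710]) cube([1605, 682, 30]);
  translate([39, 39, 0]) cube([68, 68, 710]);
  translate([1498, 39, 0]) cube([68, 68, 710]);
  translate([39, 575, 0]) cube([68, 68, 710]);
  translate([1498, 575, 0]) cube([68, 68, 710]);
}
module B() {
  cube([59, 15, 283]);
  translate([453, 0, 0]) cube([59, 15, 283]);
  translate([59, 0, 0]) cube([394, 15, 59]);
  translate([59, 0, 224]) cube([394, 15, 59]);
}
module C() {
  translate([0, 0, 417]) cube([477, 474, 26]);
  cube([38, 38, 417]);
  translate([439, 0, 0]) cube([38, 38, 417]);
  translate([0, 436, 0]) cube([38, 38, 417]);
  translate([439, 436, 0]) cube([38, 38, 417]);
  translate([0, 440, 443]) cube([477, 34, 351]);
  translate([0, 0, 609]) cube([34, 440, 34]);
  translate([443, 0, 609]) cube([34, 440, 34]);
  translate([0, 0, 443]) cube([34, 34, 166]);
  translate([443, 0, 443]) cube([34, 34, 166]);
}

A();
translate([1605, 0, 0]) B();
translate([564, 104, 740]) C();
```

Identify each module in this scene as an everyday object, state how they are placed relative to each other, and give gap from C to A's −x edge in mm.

The chair's min-x is at 564; the table's min-x is 0; gap = 564 mm.

A is a table. B is a picture frame. C is a chair. The picture frame is against the table's +x side, with their −y faces flush. The chair is on top of the table, centred. The gap from the chair to the table's −x edge is 564 mm.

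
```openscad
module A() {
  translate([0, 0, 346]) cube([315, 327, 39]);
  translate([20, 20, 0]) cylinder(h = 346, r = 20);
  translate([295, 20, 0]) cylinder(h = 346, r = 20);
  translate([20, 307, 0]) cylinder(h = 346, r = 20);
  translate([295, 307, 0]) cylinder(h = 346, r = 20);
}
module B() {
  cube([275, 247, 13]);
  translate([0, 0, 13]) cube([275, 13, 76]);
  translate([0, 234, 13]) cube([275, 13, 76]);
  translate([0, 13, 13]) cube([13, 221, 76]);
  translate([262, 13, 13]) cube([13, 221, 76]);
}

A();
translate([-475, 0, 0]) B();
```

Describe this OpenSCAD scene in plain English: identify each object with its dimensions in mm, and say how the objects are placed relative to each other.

A is a four-legged stool. The seat is a 315×327×39 mm slab whose top surface is at z = 385 mm; four round legs, each 40 mm in diameter, run from the floor (z = 0) to the underside of the seat, each leg's axis is inset half a diameter from the nearest pair of seat edges (so the leg's bounding box is flush with the corner).

B is an open storage box with external size 275×247×89 mm and wall thickness 13 mm (the base is also 13 mm thick). The base covers the whole footprint; the four walls stand on the base, with the y-facing walls full-width and the x-facing walls fitting between their inner faces.

The open box is on the floor beside the stool on its −x side.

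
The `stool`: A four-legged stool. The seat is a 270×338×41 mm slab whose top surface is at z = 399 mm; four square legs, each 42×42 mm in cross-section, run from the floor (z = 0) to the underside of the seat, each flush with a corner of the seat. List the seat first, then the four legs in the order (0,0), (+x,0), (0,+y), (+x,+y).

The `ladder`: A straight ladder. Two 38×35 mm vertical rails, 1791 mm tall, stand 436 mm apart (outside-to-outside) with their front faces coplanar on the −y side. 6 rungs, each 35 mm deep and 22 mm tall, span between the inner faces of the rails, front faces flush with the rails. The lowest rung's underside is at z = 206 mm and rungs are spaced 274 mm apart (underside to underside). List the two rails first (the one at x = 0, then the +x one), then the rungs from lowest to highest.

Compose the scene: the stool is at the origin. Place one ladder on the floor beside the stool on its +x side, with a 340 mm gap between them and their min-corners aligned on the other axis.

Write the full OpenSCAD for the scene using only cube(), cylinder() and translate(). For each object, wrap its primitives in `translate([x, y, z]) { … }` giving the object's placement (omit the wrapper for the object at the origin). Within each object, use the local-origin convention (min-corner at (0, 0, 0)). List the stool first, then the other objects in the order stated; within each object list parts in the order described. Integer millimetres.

translate([0, 0, 358]) cube([270, 338, 41]);
cube([42, 42, 358]);
translate([228, 0, 0]) cube([42, 42, 358]);
translate([0, 296, 0]) cube([42, 42, 358]);
translate([228, 296, 0]) cube([42, 42, 358]);
translate([610, 0, 0]) {
  cube([38, 35, 1791]);
  translate([398, 0, 0]) cube([38, 35, 1791]);
  translate([38, 0, 206]) cube([360, 35, 22]);
  translate([38, 0, 480]) cube([360, 35, 22]);
  translate([38, 0, 754]) cube([360, 35, 22]);
  translate([38, 0, 1028]) cube([360, 35, 22]);
  translate([38, 0, 1302]) cube([360, 35, 22]);
  translate([38, 0, 1576]) cube([360, 35, 22]);
}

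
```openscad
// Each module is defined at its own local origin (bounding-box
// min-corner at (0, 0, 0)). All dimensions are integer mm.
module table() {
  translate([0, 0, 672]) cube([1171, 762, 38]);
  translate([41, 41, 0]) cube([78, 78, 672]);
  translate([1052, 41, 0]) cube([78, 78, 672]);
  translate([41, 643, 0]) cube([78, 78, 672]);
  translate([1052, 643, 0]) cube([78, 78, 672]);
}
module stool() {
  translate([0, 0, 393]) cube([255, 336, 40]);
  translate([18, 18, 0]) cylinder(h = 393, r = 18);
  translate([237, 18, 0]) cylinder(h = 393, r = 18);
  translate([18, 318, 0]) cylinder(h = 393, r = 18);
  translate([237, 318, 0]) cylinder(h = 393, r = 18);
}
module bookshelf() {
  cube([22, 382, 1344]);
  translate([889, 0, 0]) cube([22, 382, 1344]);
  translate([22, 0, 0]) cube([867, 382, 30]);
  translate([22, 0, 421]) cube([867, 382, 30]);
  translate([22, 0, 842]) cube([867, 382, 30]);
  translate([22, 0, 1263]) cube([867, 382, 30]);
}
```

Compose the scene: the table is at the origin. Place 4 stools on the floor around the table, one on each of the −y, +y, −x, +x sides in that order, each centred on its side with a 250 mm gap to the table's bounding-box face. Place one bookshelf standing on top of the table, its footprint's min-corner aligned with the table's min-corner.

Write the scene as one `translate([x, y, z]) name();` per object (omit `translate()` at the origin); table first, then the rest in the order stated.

table();
translate([458, -586, 0]) stool();
translate([458, 1012, 0]) stool();
translate([-505, 213, 0]) stool();
translate([1421, 213, 0]) stool();
translate([0, 0, 710]) bookshelf();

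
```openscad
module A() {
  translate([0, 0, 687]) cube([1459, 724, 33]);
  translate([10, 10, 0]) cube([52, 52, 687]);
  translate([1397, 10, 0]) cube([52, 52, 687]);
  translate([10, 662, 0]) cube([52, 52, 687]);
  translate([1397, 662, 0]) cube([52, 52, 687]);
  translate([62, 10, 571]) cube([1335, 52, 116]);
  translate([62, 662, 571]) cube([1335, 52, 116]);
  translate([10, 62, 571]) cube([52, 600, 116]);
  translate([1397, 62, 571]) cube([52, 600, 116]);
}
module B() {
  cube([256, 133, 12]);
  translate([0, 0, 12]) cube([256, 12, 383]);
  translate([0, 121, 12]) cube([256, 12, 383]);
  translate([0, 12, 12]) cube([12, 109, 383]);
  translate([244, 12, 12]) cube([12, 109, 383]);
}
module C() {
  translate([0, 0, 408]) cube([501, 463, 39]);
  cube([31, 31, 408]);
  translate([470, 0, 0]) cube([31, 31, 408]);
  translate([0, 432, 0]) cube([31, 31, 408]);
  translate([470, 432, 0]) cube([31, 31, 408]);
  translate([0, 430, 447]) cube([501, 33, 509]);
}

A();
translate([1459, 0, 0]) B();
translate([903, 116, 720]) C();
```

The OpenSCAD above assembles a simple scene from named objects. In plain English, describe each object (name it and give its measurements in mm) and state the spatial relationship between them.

A is a rectangular dining table. The top is 1459×724×33 mm with its upper surface at z = 720 mm. It stands on four 52×52 mm square legs, each inset 10 mm from the nearest pair of top edges, running from the floor to the underside of the top. Four apron rails, 52 mm thick and 116 mm tall, run between adjacent legs with their top edges flush with the underside of the top and their outer faces flush with the legs' outer faces.

B is an open-topped rectangular box: outside dimensions 256×133×395 mm, with a uniform wall and base thickness of 12 mm. The base is a full 256×133 slab on the floor; four walls sit on top of the base. The front and back walls (the −y and +y sides) span the full width; the two side walls fit between them.

C is a chair. The seat is a 501×463×39 mm slab with its top at z = 447 mm, on four 31×31 mm corner legs (flush with the seat edges, standing on z = 0). A flat backrest 33 mm thick, 509 mm tall, spans the full seat width and rises from the seat top along its +y edge, rear face flush with the rear of the seat.

The open box is against the table's +x side, with their −y faces flush. The chair is on top of the table.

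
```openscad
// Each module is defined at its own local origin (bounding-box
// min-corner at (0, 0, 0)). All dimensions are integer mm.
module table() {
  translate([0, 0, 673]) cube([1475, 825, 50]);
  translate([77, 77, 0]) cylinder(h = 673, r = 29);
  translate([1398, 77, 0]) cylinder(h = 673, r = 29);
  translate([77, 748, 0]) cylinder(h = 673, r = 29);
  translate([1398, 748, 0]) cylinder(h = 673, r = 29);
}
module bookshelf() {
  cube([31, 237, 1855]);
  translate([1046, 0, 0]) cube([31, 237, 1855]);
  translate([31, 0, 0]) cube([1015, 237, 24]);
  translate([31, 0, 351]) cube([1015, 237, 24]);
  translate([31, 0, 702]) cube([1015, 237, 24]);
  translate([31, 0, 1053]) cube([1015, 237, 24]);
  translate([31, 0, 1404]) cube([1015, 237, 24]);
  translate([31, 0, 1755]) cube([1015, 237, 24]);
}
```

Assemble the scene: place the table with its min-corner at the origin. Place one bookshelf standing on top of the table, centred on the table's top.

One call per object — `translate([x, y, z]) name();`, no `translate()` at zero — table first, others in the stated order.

table();
translate([199, 294, 723]) bookshelf();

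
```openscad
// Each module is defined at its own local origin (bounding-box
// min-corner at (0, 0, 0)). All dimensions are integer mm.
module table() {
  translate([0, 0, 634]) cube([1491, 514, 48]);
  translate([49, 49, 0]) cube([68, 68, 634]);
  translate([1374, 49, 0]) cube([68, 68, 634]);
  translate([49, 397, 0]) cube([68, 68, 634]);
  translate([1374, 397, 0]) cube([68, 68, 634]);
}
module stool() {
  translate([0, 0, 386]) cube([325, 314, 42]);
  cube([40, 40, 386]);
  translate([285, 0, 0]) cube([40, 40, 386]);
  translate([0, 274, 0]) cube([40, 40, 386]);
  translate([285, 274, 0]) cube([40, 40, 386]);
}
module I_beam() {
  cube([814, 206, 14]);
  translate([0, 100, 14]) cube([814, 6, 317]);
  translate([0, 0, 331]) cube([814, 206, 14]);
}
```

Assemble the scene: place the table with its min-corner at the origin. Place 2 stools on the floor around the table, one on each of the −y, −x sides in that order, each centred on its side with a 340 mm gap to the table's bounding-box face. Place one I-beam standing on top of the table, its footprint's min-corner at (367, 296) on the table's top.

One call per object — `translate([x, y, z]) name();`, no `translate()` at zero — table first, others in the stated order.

table();
translate([583, -654, 0]) stool();
translate([-665, 100, 0]) stool();
translate([367, 296, 682]) I_beam();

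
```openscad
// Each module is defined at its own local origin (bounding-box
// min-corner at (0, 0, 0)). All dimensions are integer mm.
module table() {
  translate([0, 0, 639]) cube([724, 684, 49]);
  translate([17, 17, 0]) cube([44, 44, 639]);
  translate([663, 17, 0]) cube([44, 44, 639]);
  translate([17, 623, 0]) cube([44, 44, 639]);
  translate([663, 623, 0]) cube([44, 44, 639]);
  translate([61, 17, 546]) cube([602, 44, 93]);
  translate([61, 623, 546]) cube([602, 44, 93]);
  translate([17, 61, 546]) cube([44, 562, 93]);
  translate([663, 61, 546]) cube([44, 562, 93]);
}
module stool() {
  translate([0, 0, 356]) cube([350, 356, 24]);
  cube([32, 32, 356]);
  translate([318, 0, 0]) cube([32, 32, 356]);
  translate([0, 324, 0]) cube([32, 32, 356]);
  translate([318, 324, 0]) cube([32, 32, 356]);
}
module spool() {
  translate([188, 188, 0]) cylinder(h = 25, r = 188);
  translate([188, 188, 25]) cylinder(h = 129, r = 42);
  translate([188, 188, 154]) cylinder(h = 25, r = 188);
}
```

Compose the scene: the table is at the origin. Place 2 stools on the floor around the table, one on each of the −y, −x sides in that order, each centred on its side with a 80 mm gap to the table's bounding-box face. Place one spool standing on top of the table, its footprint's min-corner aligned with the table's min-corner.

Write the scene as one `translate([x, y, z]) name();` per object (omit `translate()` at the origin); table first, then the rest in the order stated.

table();
translate([187, -436, 0]) stool();
translate([-430, 164, 0]) stool();
translate([0, 0, 688]) spool();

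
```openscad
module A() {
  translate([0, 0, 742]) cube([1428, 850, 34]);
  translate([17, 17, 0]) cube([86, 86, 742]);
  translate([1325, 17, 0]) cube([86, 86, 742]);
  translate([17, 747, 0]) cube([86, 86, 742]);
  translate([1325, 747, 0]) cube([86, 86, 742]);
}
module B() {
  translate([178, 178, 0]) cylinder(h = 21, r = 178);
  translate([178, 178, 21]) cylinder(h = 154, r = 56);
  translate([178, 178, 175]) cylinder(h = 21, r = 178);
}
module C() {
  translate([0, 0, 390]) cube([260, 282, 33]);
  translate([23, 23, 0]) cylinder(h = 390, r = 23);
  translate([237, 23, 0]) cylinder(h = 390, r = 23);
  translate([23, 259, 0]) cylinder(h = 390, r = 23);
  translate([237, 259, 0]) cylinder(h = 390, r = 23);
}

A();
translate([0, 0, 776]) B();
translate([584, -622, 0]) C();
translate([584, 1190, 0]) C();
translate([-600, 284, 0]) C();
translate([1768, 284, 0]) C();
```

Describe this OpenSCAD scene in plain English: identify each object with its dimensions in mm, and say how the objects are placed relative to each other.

A is a table: top 1428 mm (x) × 850 mm (y), 34 mm thick, upper face at z = 776 mm, on four 86×86 mm square legs, each inset 17 mm from the nearest pair of top edges, running from z = 0 to the bottom of the top.

B is a spool: two coaxial disc flanges of radius 178 mm and thickness 21 mm, joined by a core cylinder of radius 56 mm and height 154 mm. The lower flange rests on z = 0 and the three cylinders share a vertical axis.

C is a four-legged stool. The seat is a 260×282×33 mm slab whose top surface is at z = 423 mm; four round legs, each 46 mm in diameter, run from the floor (z = 0) to the underside of the seat, each leg's axis is inset half a diameter from the nearest pair of seat edges (so the leg's bounding box is flush with the corner).

The spool is on top of the table. Four stools sit around the table at the −y, +y, −x, +x sides.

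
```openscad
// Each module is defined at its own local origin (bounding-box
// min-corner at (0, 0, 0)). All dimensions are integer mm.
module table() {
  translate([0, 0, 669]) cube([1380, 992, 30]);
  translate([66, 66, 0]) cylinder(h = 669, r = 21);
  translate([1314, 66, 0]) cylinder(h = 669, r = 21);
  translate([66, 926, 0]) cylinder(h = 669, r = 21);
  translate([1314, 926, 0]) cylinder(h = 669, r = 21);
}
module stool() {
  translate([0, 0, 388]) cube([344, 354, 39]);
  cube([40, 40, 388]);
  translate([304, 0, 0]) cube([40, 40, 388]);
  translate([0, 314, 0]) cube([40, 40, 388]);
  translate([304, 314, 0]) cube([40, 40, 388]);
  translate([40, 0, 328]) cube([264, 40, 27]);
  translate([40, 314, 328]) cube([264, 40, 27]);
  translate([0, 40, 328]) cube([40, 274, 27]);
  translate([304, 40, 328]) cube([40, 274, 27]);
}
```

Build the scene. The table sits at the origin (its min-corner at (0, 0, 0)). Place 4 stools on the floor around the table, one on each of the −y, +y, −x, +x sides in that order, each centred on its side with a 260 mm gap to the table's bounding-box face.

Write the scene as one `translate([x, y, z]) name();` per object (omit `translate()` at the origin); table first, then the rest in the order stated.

table();
translate([518, -614, 0]) stool();
translate([518, 1252, 0]) stool();
translate([-604, 319, 0]) stool();
translate([1640, 319, 0]) stool();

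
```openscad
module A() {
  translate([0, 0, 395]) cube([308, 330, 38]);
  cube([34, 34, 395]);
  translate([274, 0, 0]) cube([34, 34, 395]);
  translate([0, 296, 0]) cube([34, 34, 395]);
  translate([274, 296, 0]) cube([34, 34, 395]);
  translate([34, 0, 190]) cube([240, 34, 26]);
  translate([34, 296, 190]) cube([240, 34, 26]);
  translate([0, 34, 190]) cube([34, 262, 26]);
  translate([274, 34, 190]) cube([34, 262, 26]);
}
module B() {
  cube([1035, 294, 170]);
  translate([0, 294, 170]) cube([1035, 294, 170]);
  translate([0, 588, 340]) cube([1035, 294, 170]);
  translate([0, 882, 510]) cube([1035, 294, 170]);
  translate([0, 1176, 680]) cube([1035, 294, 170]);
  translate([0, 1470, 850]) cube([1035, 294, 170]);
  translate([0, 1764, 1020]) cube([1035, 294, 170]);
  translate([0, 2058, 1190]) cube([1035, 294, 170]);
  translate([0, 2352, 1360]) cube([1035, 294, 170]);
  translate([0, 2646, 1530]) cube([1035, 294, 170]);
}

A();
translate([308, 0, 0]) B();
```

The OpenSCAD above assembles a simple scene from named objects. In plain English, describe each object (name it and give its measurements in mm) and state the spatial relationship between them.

A is a four-legged stool. The seat is 308×330 mm, 38 mm thick, top at z = 433 mm. It stands on four square legs, each 34×34 mm in cross-section, from z = 0 to the seat underside, each flush with a corner of the seat. Four stretchers, 34 mm wide and 26 mm tall, connect adjacent legs with their undersides at z = 190 mm, each running between the inner faces of the legs it joins and aligned with the legs' outer faces on the other axis.

B is a run of 10 identical solid stair steps. Each tread is 1035×294 mm and each step block is 170 mm high. Step 1 rests on the floor; step k is offset from step 1 by (k−1)×294 mm in y and (k−1)×170 mm in z.

The staircase is against the stool's +x side, with their −y faces flush.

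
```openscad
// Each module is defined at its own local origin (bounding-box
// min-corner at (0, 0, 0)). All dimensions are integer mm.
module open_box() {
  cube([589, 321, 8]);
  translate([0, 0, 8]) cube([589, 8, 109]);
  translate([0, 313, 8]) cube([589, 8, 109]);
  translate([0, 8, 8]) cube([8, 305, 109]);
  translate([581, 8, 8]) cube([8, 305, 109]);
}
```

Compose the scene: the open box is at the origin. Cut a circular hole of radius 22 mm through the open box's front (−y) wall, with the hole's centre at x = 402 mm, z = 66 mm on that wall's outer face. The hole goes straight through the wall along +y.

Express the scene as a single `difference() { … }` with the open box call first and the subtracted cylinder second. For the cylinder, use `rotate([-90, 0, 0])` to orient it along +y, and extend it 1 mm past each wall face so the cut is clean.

difference() {
  open_box();
  translate([402, -1, 66]) rotate([-90, 0, 0]) cylinder(h = 10, r = 22);
}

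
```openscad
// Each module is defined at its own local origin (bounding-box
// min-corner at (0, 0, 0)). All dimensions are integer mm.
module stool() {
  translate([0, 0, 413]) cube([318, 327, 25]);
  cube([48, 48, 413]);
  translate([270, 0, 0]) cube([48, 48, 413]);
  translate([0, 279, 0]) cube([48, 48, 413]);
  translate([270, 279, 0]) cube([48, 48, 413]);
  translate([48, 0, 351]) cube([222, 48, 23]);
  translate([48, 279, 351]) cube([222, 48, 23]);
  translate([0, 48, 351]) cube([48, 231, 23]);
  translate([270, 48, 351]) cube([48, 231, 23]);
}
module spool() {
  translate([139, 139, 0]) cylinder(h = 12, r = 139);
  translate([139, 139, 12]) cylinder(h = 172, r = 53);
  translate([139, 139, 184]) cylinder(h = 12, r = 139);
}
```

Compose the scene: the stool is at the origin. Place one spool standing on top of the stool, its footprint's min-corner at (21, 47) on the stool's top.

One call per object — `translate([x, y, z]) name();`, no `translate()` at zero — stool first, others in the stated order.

stool();
translate([21, 47, 438]) spool();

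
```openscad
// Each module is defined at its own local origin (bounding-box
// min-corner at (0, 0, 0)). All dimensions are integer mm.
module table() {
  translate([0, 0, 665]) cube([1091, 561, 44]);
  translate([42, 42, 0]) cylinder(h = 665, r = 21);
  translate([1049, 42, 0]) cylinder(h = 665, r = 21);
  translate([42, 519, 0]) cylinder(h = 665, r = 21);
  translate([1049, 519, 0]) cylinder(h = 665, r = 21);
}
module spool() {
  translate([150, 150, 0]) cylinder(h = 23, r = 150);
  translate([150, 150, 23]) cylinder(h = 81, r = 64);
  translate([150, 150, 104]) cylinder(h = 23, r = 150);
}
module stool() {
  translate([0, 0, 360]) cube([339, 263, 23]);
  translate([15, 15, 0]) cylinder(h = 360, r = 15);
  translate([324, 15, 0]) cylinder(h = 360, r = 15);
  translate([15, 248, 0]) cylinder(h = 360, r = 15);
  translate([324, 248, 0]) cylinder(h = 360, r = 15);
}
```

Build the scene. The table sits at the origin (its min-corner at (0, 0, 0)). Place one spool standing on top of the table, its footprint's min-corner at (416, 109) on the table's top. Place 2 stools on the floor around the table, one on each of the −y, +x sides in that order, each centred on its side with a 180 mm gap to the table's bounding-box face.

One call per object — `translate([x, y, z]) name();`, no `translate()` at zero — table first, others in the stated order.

table();
translate([416, 109, 709]) spool();
translate([376, -443, 0]) stool();
translate([1271, 149, 0]) stool();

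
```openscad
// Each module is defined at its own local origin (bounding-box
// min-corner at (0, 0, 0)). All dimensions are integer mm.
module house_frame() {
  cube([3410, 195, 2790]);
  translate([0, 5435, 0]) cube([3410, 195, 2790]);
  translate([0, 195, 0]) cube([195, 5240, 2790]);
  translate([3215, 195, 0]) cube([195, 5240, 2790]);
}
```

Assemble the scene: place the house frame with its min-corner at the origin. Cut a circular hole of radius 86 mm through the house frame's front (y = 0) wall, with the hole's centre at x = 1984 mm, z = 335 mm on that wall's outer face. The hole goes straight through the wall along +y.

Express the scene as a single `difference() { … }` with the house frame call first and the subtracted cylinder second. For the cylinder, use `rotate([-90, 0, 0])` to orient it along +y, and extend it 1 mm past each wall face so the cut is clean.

difference() {
  house_frame();
  translate([1984, -1, 335]) rotate([-90, 0, 0]) cylinder(h = 197, r = 86);
}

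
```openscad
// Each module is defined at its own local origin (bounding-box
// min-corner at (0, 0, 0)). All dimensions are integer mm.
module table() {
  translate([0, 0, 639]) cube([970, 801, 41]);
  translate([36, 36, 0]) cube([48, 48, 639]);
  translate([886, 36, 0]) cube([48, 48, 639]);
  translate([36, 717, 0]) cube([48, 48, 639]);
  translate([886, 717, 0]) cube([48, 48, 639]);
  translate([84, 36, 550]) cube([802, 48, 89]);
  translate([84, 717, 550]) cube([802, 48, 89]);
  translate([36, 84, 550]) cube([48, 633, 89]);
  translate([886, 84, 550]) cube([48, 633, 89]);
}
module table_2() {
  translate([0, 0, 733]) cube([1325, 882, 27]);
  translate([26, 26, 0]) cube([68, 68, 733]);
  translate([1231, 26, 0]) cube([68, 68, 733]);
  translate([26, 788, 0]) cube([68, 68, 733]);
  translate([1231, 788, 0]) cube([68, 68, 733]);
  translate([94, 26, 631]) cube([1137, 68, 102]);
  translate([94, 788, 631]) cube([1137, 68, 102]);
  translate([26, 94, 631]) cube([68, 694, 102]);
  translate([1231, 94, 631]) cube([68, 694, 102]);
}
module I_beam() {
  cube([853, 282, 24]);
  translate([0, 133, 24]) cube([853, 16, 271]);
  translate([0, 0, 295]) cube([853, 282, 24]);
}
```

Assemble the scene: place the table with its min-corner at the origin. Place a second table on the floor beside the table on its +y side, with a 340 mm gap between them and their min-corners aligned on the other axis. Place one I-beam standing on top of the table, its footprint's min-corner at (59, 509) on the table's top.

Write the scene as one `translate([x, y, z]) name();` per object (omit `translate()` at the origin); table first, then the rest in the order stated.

table();
translate([0, 1141, 0]) table_2();
translate([59, 509, 680]) I_beam();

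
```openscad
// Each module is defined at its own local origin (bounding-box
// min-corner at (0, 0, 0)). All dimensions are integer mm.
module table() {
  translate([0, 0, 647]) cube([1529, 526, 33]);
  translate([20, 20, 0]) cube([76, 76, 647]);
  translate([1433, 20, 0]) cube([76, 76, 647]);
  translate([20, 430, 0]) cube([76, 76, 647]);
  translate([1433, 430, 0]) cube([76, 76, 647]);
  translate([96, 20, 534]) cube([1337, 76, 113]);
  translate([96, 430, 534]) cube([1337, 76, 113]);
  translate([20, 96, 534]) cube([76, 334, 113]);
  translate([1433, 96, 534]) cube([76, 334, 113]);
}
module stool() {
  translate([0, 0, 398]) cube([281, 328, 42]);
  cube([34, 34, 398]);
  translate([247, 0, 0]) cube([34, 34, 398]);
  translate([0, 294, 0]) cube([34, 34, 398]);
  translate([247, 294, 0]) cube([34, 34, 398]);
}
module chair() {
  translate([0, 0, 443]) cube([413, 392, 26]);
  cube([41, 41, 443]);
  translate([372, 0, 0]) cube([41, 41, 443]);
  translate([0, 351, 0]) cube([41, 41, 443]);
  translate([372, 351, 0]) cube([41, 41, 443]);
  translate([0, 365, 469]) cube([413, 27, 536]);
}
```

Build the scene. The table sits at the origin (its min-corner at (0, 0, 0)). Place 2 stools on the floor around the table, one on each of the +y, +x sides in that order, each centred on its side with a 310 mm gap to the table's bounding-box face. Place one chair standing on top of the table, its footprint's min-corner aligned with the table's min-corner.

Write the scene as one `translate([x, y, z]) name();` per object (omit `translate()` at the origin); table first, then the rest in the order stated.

table();
translate([624, 836, 0]) stool();
translate([1839, 99, 0]) stool();
translate([0, 0, 680]) chair();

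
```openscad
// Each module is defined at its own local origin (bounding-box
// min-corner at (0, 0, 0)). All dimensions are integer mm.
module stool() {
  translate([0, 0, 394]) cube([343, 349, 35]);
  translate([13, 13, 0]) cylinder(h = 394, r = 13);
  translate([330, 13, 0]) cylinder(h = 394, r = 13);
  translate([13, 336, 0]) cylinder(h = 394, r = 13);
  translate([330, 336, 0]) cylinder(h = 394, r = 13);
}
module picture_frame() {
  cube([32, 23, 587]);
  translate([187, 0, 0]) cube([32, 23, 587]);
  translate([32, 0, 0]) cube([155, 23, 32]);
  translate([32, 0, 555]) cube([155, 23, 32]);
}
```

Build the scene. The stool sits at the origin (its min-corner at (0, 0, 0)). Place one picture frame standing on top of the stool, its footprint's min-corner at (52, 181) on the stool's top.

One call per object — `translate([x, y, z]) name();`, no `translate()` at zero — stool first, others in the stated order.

stool();
translate([52, 181, 429]) picture_frame();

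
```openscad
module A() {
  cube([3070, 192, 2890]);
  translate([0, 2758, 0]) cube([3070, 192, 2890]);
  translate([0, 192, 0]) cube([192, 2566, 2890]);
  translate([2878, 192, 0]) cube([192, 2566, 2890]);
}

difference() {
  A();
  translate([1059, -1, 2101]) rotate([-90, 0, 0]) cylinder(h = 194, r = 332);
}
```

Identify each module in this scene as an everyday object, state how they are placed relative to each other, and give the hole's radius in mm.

The subtracted cylinder has r = 332 mm.

A is a house frame. The house frame has a circular hole through its front wall. The hole's radius is 332 mm.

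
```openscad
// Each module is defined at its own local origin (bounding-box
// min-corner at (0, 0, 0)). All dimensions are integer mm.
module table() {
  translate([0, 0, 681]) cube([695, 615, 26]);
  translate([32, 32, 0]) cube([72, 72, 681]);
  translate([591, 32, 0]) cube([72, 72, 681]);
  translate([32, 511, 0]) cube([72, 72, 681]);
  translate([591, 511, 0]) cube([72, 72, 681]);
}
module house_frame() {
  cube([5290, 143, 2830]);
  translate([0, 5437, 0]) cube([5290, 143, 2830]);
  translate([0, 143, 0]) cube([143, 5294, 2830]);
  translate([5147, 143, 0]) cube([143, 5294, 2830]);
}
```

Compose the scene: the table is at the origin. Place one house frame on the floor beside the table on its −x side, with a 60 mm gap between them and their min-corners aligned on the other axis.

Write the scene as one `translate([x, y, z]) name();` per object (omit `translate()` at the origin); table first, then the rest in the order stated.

table();
translate([-5350, 0, 0]) house_frame();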